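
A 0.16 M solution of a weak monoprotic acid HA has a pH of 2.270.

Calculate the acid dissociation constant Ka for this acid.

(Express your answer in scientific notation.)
K_a = 1.87e-04

[H⁺] = 10^(−pH) = 10^(−2.270) = 5.370e-03 M. For HA ⇌ H⁺ + A⁻, Ka = x²/(C − x) = (5.370e-03)²/(0.16 − 5.370e-03) = 1.87e-04.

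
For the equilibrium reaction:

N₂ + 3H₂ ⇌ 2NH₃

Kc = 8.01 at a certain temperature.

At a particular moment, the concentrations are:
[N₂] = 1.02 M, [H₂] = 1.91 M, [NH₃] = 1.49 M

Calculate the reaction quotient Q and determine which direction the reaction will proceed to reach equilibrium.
Q = 0.312, Q < K, reaction proceeds forward (toward products)

Q = ([NH₃]^2) / ([N₂] × [H₂]^3)
  = ((1.49)^2) / ((1.02)·(1.91)^3) = 2.2201/7.1072 = 0.3124
Since Q = 0.3124 < Kc = 8.01, the reaction proceeds forward (toward products) to reach equilibrium.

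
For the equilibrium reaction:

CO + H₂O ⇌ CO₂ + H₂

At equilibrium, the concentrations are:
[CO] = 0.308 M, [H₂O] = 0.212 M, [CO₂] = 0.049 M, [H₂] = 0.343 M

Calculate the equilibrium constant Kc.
K_c = 0.2574

Kc = ([CO₂] × [H₂]) / ([CO] × [H₂O])
   = ((0.049)·(0.343)) / ((0.308)·(0.212))
   = 0.016807 / 0.065296 = 0.2574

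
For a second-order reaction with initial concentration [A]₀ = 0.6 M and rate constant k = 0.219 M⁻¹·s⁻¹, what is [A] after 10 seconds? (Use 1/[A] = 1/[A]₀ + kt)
0.2593 M

1/[A] = 1/[A]₀ + k·t = 1/0.6 + (0.219)·(10) = 1.6667 + 2.1900 = 3.8567
[A] = 1/3.8567 = 0.2593 M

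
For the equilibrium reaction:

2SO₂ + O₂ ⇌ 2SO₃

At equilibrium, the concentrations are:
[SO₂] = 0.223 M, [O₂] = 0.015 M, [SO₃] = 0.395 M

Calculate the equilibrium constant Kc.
K_c = 2.09e+02

Kc = ([SO₃]^2) / ([SO₂]^2 × [O₂])
   = ((0.395)^2) / ((0.223)^2·(0.015))
   = 0.15603 / 0.00074593 = 2.09e+02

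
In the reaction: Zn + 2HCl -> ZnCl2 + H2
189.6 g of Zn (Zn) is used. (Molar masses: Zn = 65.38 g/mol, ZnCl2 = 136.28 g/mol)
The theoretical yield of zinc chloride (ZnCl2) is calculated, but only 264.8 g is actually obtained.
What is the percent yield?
Moles of Zn = 189.6 g ÷ 65.38 g/mol = 2.89997 mol
Mole ratio: 1 mol ZnCl2 / 1 mol Zn
Moles of ZnCl2 = 2.89997 × (1/1) = 2.89997 mol
Theoretical yield = 2.89997 mol × 136.28 g/mol = 395.21 g
Actual yield = 264.8 g
Percent yield = (264.8 / 395.21) × 100% = 67.0%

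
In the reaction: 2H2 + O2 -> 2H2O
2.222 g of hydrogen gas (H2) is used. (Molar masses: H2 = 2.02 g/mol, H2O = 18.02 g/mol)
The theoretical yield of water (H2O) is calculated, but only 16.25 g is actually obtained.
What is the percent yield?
Moles of H2 = 2.222 g ÷ 2.02 g/mol = 1.1 mol
Mole ratio: 2 mol H2O / 2 mol H2
Moles of H2O = 1.1 × (2/2) = 1.1 mol
Theoretical yield = 1.1 mol × 18.02 g/mol = 19.822 g
Actual yield = 16.25 g
Percent yield = (16.25 / 19.822) × 100% = 82.0%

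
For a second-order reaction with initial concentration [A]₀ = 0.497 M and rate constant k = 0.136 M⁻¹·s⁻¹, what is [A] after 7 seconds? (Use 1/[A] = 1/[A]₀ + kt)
0.3374 M

1/[A] = 1/[A]₀ + k·t = 1/0.497 + (0.136)·(7) = 2.0121 + 0.9520 = 2.9641
[A] = 1/2.9641 = 0.3374 M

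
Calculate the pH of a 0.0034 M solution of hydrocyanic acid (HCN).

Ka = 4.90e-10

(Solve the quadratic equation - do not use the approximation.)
pH = 5.89

x² + Ka×x - Ka×C = 0. Using quadratic formula: [H⁺] = 1.2905e-06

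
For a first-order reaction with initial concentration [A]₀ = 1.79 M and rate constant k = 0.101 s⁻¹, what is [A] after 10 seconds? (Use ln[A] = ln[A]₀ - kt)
0.6520 M

ln[A] = ln[A]₀ - k·t = ln(1.79) - (0.101)·(10) = 0.5822 - 1.0100 = -0.4278
[A] = e^(-0.4278) = 0.6520 M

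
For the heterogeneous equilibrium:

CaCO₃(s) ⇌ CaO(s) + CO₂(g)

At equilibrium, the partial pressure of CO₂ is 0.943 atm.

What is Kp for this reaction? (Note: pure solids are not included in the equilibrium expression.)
K_p = 0.943

Solids (CaCO₃, CaO) have activity 1 and are excluded.
Kp = P(CO₂) = 0.943.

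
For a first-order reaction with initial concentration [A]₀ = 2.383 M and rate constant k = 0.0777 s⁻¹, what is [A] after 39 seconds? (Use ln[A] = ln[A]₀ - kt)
0.1151 M

ln[A] = ln[A]₀ - k·t = ln(2.383) - (0.0777)·(39) = 0.8684 - 3.0303 = -2.1619
[A] = e^(-2.1619) = 0.1151 M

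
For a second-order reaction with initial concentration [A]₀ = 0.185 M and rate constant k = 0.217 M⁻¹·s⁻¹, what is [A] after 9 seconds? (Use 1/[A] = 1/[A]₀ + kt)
0.1359 M

1/[A] = 1/[A]₀ + k·t = 1/0.185 + (0.217)·(9) = 5.4054 + 1.9530 = 7.3584
[A] = 1/7.3584 = 0.1359 M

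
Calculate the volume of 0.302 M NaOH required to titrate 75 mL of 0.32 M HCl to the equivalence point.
V_{base} = 79.5 mL

At equivalence: moles acid = moles base.
moles HCl = 0.32 M × 0.075 L = 0.024 mol
V_NaOH = 0.024 mol ÷ 0.302 M = 0.07947 L = 79.5 mL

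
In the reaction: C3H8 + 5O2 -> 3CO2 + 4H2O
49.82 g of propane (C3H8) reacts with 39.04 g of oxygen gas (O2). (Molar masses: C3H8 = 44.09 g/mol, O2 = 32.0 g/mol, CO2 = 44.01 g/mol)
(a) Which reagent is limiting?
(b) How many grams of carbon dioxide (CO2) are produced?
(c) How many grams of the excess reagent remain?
(a) O2, (b) 32.22 g, (c) 39.06 g

Moles of C3H8 = 49.82 g ÷ 44.09 g/mol = 1.12996 mol
Moles of O2 = 39.04 g ÷ 32.0 g/mol = 1.22 mol
Moles ÷ coefficient: C3H8: 1.12996/1 = 1.13, O2: 1.22/5 = 0.244
(a) O2 has the smaller value, so O2 is the limiting reagent.
(b) Moles of CO2 = 1.22 mol O2 × (3/5) = 0.732 mol; mass = 0.732 mol × 44.01 g/mol = 32.22 g
(c) C3H8 consumed = 1.22 × (1/5) = 0.244 mol; remaining = 1.12996 − 0.244 = 0.885961 mol; mass = 0.885961 mol × 44.09 g/mol = 39.06 g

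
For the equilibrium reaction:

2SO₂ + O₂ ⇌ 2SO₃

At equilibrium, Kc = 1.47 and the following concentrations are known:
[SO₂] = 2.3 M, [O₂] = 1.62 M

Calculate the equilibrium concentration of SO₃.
[SO₃] = 3.5493 M

Kc = ([SO₃]^2) / ([SO₂]^2 × [O₂]) = 1.47
[SO₃]^2 = Kc · (reactant terms)/(other product terms) = 1.47 · 8.5698 / 1 = 12.598
[SO₃] = (12.598)^(1/2) = 3.5493 M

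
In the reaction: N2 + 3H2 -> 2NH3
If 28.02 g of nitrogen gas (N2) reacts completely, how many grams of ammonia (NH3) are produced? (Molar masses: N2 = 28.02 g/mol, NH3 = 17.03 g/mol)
Moles of N2 = 28.02 g ÷ 28.02 g/mol = 1 mol
Mole ratio: 2 mol NH3 / 1 mol N2
Moles of NH3 = 1 × (2/1) = 2 mol
Mass of NH3 = 2 mol × 17.03 g/mol = 34.06 g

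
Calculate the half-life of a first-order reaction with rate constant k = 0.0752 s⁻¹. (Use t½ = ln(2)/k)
9.22 s

t½ = ln(2)/k = 0.6931/0.0752 = 9.22 s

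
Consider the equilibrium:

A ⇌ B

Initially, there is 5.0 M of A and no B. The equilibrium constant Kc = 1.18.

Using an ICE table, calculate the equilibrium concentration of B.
[B] = 2.706 M

ICE: [A] = 5.0 − x, [B] = x.
Kc = x/(5.0 − x) = 1.18 ⇒ x = 1.18·5.0/(1 + 1.18) = 5.9/2.18 = 2.706.
[B] = x = 2.706 M.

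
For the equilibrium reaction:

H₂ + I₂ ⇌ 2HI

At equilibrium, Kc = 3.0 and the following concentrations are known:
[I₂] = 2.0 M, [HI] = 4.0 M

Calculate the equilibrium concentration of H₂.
[H₂] = 2.6667 M

Kc = ([HI]^2) / ([H₂] × [I₂]) = 3.0
[H₂]^1 = (product terms)/(Kc · other reactant terms) = 16 / (3.0 · 2) = 2.6667
[H₂] = 2.6667 M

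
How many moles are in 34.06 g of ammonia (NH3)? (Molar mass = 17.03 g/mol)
Moles = 34.06 g ÷ 17.03 g/mol = 2 mol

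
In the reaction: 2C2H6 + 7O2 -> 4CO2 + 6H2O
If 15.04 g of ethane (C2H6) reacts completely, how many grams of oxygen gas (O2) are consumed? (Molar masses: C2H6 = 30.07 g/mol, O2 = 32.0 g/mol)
Moles of C2H6 = 15.04 g ÷ 30.07 g/mol = 0.500166 mol
Mole ratio: 7 mol O2 / 2 mol C2H6
Moles of O2 = 0.500166 × (7/2) = 1.75058 mol
Mass of O2 = 1.75058 mol × 32.0 g/mol = 56.02 g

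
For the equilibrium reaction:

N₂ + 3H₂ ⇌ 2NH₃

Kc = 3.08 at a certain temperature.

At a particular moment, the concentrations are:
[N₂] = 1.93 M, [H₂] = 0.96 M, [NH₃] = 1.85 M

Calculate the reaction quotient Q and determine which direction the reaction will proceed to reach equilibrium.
Q = 2.004, Q < K, reaction proceeds forward (toward products)

Q = ([NH₃]^2) / ([N₂] × [H₂]^3)
  = ((1.85)^2) / ((1.93)·(0.96)^3) = 3.4225/1.7075 = 2.004
Since Q = 2.004 < Kc = 3.08, the reaction proceeds forward (toward products) to reach equilibrium.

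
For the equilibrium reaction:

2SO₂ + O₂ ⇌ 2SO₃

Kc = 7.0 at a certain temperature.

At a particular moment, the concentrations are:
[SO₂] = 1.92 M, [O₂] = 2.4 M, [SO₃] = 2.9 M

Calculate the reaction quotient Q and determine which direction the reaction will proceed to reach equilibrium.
Q = 0.951, Q < K, reaction proceeds forward (toward products)

Q = ([SO₃]^2) / ([SO₂]^2 × [O₂])
  = ((2.9)^2) / ((1.92)^2·(2.4)) = 8.41/8.8474 = 0.9506
Since Q = 0.9506 < Kc = 7.0, the reaction proceeds forward (toward products) to reach equilibrium.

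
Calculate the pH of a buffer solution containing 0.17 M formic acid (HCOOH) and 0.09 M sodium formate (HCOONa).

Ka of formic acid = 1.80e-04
pH = 3.47

pKa = -log(1.80e-04) = 3.74. pH = pKa + log([A⁻]/[HA]) = 3.74 + log(0.09/0.17)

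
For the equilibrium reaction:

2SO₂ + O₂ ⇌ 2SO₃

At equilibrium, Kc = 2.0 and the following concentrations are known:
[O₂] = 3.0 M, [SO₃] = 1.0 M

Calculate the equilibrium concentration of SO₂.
[SO₂] = 0.4082 M

Kc = ([SO₃]^2) / ([SO₂]^2 × [O₂]) = 2.0
[SO₂]^2 = (product terms)/(Kc · other reactant terms) = 1 / (2.0 · 3) = 0.16667
[SO₂] = (0.16667)^(1/2) = 0.4082 M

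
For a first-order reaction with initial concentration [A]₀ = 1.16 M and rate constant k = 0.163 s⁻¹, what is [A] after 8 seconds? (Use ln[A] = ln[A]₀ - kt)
0.3149 M

ln[A] = ln[A]₀ - k·t = ln(1.16) - (0.163)·(8) = 0.1484 - 1.3040 = -1.1556
[A] = e^(-1.1556) = 0.3149 M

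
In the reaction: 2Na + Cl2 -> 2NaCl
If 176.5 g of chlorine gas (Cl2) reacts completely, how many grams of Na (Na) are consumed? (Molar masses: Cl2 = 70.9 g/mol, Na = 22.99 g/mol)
Moles of Cl2 = 176.5 g ÷ 70.9 g/mol = 2.48942 mol
Mole ratio: 2 mol Na / 1 mol Cl2
Moles of Na = 2.48942 × (2/1) = 4.97884 mol
Mass of Na = 4.97884 mol × 22.99 g/mol = 114.5 g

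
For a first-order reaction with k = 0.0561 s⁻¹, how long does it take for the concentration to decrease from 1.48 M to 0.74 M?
12.36 s

From ln[A] = ln[A]₀ - k·t: t = ln([A]₀/[A])/k = ln(1.48/0.74)/0.0561 = ln(2.0000)/0.0561 = 0.6931/0.0561 = 12.36 s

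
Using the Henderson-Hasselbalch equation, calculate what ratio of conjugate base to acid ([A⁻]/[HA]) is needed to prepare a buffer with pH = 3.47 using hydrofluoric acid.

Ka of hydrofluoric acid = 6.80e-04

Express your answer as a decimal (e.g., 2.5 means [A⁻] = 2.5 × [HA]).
[A⁻]/[HA] = 2.007

pKa = −log(6.80e-04) = 3.1675. pH = pKa + log([A⁻]/[HA]). 3.47 = 3.1675 + log(ratio). log(ratio) = 3.47 − 3.1675 = 0.3025. ratio = 10^(0.3025) = 2.007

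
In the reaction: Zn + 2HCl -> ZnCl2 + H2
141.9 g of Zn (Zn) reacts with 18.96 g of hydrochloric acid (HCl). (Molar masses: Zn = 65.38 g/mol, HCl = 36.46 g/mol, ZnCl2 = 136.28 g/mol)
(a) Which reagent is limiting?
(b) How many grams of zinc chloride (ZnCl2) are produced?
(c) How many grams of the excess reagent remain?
(a) HCl, (b) 35.43 g, (c) 124.9 g

Moles of Zn = 141.9 g ÷ 65.38 g/mol = 2.17039 mol
Moles of HCl = 18.96 g ÷ 36.46 g/mol = 0.520022 mol
Moles ÷ coefficient: Zn: 2.17039/1 = 2.17, HCl: 0.520022/2 = 0.26
(a) HCl has the smaller value, so HCl is the limiting reagent.
(b) Moles of ZnCl2 = 0.520022 mol HCl × (1/2) = 0.260011 mol; mass = 0.260011 mol × 136.28 g/mol = 35.43 g
(c) Zn consumed = 0.520022 × (1/2) = 0.260011 mol; remaining = 2.17039 − 0.260011 = 1.91038 mol; mass = 1.91038 mol × 65.38 g/mol = 124.9 g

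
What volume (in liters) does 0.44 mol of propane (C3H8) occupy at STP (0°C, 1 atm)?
At STP, 1 mol of gas occupies 22.4 L
Volume = 0.44 mol × 22.4 L/mol = 9.86 L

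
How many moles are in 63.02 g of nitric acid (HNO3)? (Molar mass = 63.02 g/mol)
Moles = 63.02 g ÷ 63.02 g/mol = 1 mol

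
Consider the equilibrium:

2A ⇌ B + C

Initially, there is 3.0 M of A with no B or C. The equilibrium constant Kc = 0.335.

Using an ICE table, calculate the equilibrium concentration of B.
[B] = 0.805 M

ICE: [A] = 3.0 − 2x, [B] = [C] = x.
Kc = x²/(3.0 − 2x)² = 0.335 ⇒ √Kc = x/(3.0 − 2x).
x = √0.335·3.0/(1 + 2√0.335) = 0.57879·3.0/2.1576 = 0.80478.
[B] = x = 0.805 M.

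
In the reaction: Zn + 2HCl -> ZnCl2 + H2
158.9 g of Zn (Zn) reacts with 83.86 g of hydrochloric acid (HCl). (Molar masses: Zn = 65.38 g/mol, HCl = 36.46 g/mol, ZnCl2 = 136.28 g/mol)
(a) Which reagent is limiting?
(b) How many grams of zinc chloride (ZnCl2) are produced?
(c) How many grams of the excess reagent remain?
(a) HCl, (b) 156.7 g, (c) 83.71 g

Moles of Zn = 158.9 g ÷ 65.38 g/mol = 2.43041 mol
Moles of HCl = 83.86 g ÷ 36.46 g/mol = 2.30005 mol
Moles ÷ coefficient: Zn: 2.43041/1 = 2.43, HCl: 2.30005/2 = 1.15
(a) HCl has the smaller value, so HCl is the limiting reagent.
(b) Moles of ZnCl2 = 2.30005 mol HCl × (1/2) = 1.15003 mol; mass = 1.15003 mol × 136.28 g/mol = 156.7 g
(c) Zn consumed = 2.30005 × (1/2) = 1.15003 mol; remaining = 2.43041 − 1.15003 = 1.28038 mol; mass = 1.28038 mol × 65.38 g/mol = 83.71 g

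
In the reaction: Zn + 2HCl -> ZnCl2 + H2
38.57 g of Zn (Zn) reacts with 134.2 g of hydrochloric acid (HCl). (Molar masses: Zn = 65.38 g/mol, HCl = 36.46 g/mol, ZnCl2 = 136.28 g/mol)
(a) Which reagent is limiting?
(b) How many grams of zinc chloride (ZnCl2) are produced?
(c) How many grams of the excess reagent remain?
(a) Zn, (b) 80.4 g, (c) 91.18 g

Moles of Zn = 38.57 g ÷ 65.38 g/mol = 0.589936 mol
Moles of HCl = 134.2 g ÷ 36.46 g/mol = 3.68075 mol
Moles ÷ coefficient: Zn: 0.589936/1 = 0.5899, HCl: 3.68075/2 = 1.84
(a) Zn has the smaller value, so Zn is the limiting reagent.
(b) Moles of ZnCl2 = 0.589936 mol Zn × (1/1) = 0.589936 mol; mass = 0.589936 mol × 136.28 g/mol = 80.4 g
(c) HCl consumed = 0.589936 × (2/1) = 1.17987 mol; remaining = 3.68075 − 1.17987 = 2.50087 mol; mass = 2.50087 mol × 36.46 g/mol = 91.18 g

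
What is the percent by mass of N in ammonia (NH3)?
Mass of N in formula = 14.01 × 1 = 14.01 g/mol
Molar mass = 17.03 g/mol
% N = (14.01/17.03) × 100% = 82.27%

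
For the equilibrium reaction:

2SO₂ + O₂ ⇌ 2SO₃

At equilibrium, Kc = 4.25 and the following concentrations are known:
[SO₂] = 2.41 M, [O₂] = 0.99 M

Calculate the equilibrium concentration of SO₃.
[SO₃] = 4.9434 M

Kc = ([SO₃]^2) / ([SO₂]^2 × [O₂]) = 4.25
[SO₃]^2 = Kc · (reactant terms)/(other product terms) = 4.25 · 5.75 / 1 = 24.438
[SO₃] = (24.438)^(1/2) = 4.9434 M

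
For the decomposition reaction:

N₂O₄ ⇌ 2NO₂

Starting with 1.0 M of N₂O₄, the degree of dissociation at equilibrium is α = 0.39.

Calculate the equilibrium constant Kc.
K_c = 0.9974

x = α·[A]₀ = 0.39 × 1.0 = 0.39 M dissociated.
At eq: [N₂O₄] = 1.0 − 0.39 = 0.61 M; [NO₂] = 2x = 0.78 M.
Kc = [NO₂]²/[N₂O₄] = (0.78)²/0.61 = 0.9974.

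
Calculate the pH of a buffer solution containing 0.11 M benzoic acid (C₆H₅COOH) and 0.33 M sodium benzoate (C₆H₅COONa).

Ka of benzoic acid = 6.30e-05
pH = 4.68

pKa = -log(6.30e-05) = 4.20. pH = pKa + log([A⁻]/[HA]) = 4.20 + log(0.33/0.11)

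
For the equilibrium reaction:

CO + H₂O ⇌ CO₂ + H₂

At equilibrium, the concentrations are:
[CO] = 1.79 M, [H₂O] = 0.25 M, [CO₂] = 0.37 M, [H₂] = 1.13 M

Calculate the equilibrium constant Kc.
K_c = 0.9343

Kc = ([CO₂] × [H₂]) / ([CO] × [H₂O])
   = ((0.37)·(1.13)) / ((1.79)·(0.25))
   = 0.4181 / 0.4475 = 0.9343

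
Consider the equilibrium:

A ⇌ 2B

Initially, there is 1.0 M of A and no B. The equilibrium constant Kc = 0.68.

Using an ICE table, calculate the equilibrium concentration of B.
[B] = 0.672 M

ICE: [A] = 1.0 − x, [B] = 2x.
Kc = (2x)²/(1.0 − x) = 0.68 ⇒ 4x² + 0.68x − 0.68 = 0.
x = (−0.68 + √(0.68² + 4·4·0.68))/(2·4) = (−0.68 + √11.342)/8 = 0.33598.
[B] = 2x = 0.672 M.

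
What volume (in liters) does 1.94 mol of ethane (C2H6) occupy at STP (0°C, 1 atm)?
At STP, 1 mol of gas occupies 22.4 L
Volume = 1.94 mol × 22.4 L/mol = 43.46 L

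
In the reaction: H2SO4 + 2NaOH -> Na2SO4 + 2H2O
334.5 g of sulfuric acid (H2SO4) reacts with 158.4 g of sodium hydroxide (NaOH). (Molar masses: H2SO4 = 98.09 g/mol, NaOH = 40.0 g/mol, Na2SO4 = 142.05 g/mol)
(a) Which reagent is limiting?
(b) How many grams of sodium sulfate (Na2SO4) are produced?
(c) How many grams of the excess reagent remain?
(a) NaOH, (b) 281.3 g, (c) 140.3 g

Moles of H2SO4 = 334.5 g ÷ 98.09 g/mol = 3.41013 mol
Moles of NaOH = 158.4 g ÷ 40.0 g/mol = 3.96 mol
Moles ÷ coefficient: H2SO4: 3.41013/1 = 3.41, NaOH: 3.96/2 = 1.98
(a) NaOH has the smaller value, so NaOH is the limiting reagent.
(b) Moles of Na2SO4 = 3.96 mol NaOH × (1/2) = 1.98 mol; mass = 1.98 mol × 142.05 g/mol = 281.3 g
(c) H2SO4 consumed = 3.96 × (1/2) = 1.98 mol; remaining = 3.41013 − 1.98 = 1.43013 mol; mass = 1.43013 mol × 98.09 g/mol = 140.3 g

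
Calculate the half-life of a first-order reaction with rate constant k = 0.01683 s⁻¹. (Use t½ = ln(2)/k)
41.19 s

t½ = ln(2)/k = 0.6931/0.01683 = 41.19 s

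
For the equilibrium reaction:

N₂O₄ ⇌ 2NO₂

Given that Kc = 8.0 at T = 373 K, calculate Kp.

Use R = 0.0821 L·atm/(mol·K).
K_p = 244.9864

Δn = (moles gaseous products) − (moles gaseous reactants) = 1
T = 373 K; RT = 0.0821 × 373 = 30.6233
Kp = Kc·(RT)^Δn = 8.0 × (30.6233)^1 = 8.0 × 30.6233 = 244.9864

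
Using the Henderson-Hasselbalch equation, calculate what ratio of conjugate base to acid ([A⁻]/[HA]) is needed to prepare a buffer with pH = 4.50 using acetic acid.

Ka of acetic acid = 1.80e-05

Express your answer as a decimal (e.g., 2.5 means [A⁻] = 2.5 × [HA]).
[A⁻]/[HA] = 0.569

pKa = −log(1.80e-05) = 4.7447. pH = pKa + log([A⁻]/[HA]). 4.50 = 4.7447 + log(ratio). log(ratio) = 4.50 − 4.7447 = -0.2447. ratio = 10^(-0.2447) = 0.569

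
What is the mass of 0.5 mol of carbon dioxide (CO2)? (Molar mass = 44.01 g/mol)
Mass = 0.5 mol × 44.01 g/mol = 22 g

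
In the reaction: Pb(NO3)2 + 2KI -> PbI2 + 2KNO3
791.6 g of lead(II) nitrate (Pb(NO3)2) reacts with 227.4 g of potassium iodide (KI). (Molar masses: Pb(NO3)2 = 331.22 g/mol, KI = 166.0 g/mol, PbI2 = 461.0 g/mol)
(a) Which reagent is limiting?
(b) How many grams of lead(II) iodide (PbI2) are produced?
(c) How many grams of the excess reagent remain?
(a) KI, (b) 315.8 g, (c) 564.7 g

Moles of Pb(NO3)2 = 791.6 g ÷ 331.22 g/mol = 2.38995 mol
Moles of KI = 227.4 g ÷ 166.0 g/mol = 1.36988 mol
Moles ÷ coefficient: Pb(NO3)2: 2.38995/1 = 2.39, KI: 1.36988/2 = 0.6849
(a) KI has the smaller value, so KI is the limiting reagent.
(b) Moles of PbI2 = 1.36988 mol KI × (1/2) = 0.68494 mol; mass = 0.68494 mol × 461.0 g/mol = 315.8 g
(c) Pb(NO3)2 consumed = 1.36988 × (1/2) = 0.68494 mol; remaining = 2.38995 − 0.68494 = 1.70501 mol; mass = 1.70501 mol × 331.22 g/mol = 564.7 g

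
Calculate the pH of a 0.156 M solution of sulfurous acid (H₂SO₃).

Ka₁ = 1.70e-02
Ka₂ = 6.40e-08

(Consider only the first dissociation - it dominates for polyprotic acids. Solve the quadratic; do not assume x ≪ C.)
pH = 1.36

x² + Ka₁·x − Ka₁·C = 0 with Ka₁ = 1.70e-02, C = 0.156.
x = (−Ka₁ + √(Ka₁² + 4·Ka₁·C))/2 = 4.3694e-02 M, so pH = 1.36.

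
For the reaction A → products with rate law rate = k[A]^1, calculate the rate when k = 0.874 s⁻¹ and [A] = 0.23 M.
0.201 M/s

rate = k·[A]^1 = 0.874·(0.23)^1 = 0.874·0.23 = 0.201 M/s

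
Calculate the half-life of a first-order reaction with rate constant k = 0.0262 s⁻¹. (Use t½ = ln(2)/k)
26.46 s

t½ = ln(2)/k = 0.6931/0.0262 = 26.46 s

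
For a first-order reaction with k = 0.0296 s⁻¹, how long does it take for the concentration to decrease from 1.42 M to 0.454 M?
38.52 s

From ln[A] = ln[A]₀ - k·t: t = ln([A]₀/[A])/k = ln(1.42/0.454)/0.0296 = ln(3.1278)/0.0296 = 1.1403/0.0296 = 38.52 s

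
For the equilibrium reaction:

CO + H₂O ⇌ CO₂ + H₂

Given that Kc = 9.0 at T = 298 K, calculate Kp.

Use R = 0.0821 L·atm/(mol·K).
K_p = 9.0000

Δn = (moles gaseous products) − (moles gaseous reactants) = 0
T = 298 K; RT = 0.0821 × 298 = 24.4658
Kp = Kc·(RT)^Δn = 9.0 × (24.4658)^0 = 9.0 × 1 = 9.0000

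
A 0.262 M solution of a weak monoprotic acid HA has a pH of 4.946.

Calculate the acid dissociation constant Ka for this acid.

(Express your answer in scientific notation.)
K_a = 4.89e-10

[H⁺] = 10^(−pH) = 10^(−4.946) = 1.132e-05 M. For HA ⇌ H⁺ + A⁻, Ka = x²/(C − x) = (1.132e-05)²/(0.262 − 1.132e-05) = 4.89e-10.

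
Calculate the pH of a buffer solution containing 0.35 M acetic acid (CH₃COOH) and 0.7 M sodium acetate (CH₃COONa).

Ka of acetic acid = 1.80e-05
pH = 5.05

pKa = -log(1.80e-05) = 4.74. pH = pKa + log([A⁻]/[HA]) = 4.74 + log(0.7/0.35)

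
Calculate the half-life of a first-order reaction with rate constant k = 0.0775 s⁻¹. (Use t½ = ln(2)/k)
8.94 s

t½ = ln(2)/k = 0.6931/0.0775 = 8.94 s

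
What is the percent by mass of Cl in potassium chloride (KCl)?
Mass of Cl in formula = 35.45 × 1 = 35.45 g/mol
Molar mass = 74.55 g/mol
% Cl = (35.45/74.55) × 100% = 47.55%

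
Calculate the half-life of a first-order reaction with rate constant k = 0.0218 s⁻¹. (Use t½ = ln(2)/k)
31.80 s

t½ = ln(2)/k = 0.6931/0.0218 = 31.80 s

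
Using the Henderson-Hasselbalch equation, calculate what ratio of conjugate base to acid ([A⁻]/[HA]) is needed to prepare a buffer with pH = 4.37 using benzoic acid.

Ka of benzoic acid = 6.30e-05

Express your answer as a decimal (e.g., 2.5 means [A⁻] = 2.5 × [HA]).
[A⁻]/[HA] = 1.477

pKa = −log(6.30e-05) = 4.2007. pH = pKa + log([A⁻]/[HA]). 4.37 = 4.2007 + log(ratio). log(ratio) = 4.37 − 4.2007 = 0.1693. ratio = 10^(0.1693) = 1.477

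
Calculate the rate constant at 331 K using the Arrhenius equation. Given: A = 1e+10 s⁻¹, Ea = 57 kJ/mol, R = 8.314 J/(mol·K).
1.01e+01 s⁻¹

k = A·exp(-Ea/(R·T)) = 1e+10·exp(-57000/(8.314·331)) = 1e+10·exp(-20.7127) = 1e+10·1.0106e-09 = 1.01e+01 s⁻¹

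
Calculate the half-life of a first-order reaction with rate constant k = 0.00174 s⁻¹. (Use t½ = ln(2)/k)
398.36 s

t½ = ln(2)/k = 0.6931/0.00174 = 398.36 s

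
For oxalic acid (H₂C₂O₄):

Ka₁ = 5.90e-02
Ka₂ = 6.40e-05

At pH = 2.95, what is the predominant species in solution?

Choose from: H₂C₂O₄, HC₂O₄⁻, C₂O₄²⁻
HC₂O₄⁻

pKa1 = 1.23, pKa2 = 4.19. Each pKa is the crossover between adjacent species; pH = 2.95 lies in the region where HC₂O₄⁻ predominates.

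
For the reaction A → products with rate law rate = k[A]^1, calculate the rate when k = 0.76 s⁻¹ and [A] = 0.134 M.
0.1018 M/s

rate = k·[A]^1 = 0.76·(0.134)^1 = 0.76·0.134 = 0.1018 M/s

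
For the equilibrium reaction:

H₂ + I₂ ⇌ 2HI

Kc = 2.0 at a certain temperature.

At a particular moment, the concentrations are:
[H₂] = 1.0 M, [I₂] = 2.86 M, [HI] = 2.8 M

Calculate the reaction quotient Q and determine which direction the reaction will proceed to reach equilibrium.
Q = 2.741, Q > K, reaction proceeds reverse (toward reactants)

Q = ([HI]^2) / ([H₂] × [I₂])
  = ((2.8)^2) / ((1.0)·(2.86)) = 7.84/2.86 = 2.741
Since Q = 2.741 > Kc = 2.0, the reaction proceeds reverse (toward reactants) to reach equilibrium.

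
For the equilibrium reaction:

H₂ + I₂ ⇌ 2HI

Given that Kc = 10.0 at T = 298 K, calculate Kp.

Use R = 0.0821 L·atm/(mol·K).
K_p = 10.0000

Δn = (moles gaseous products) − (moles gaseous reactants) = 0
T = 298 K; RT = 0.0821 × 298 = 24.4658
Kp = Kc·(RT)^Δn = 10.0 × (24.4658)^0 = 10.0 × 1 = 10.0000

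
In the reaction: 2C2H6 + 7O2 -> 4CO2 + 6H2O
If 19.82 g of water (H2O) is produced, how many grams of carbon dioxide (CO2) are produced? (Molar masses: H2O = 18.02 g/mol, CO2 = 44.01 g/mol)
Moles of H2O = 19.82 g ÷ 18.02 g/mol = 1.09989 mol
Mole ratio: 4 mol CO2 / 6 mol H2O
Moles of CO2 = 1.09989 × (4/6) = 0.733259 mol
Mass of CO2 = 0.733259 mol × 44.01 g/mol = 32.27 g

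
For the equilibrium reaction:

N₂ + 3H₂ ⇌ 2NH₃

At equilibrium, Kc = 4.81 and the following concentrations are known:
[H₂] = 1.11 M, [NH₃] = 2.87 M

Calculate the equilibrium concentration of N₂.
[N₂] = 1.2521 M

Kc = ([NH₃]^2) / ([N₂] × [H₂]^3) = 4.81
[N₂]^1 = (product terms)/(Kc · other reactant terms) = 8.2369 / (4.81 · 1.3676) = 1.2521
[N₂] = 1.2521 M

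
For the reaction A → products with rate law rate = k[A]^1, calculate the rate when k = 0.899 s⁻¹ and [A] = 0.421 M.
0.3785 M/s

rate = k·[A]^1 = 0.899·(0.421)^1 = 0.899·0.421 = 0.3785 M/s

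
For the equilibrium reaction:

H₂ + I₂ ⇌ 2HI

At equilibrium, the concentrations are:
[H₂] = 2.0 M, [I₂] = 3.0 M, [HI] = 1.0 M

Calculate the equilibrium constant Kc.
K_c = 0.1667

Kc = ([HI]^2) / ([H₂] × [I₂])
   = ((1.0)^2) / ((2.0)·(3.0))
   = 1 / 6 = 0.1667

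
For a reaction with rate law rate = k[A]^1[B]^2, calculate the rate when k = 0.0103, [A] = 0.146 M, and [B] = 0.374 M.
0.0002103 M/s

rate = k·[A]^1·[B]^2 = 0.0103·(0.146)^1·(0.374)^2 = 0.0103·0.146·0.139876 = 0.0002103 M/s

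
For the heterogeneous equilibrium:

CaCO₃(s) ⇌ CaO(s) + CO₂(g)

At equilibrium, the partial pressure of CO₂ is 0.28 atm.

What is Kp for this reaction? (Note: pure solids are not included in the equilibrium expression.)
K_p = 0.28

Solids (CaCO₃, CaO) have activity 1 and are excluded.
Kp = P(CO₂) = 0.28.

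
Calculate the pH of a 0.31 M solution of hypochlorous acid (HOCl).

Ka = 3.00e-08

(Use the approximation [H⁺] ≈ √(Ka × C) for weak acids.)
pH = 4.02

[H⁺] = √(Ka × C) = √(3.00e-08 × 0.31) = 9.6437e-05. pH = -log(9.6437e-05)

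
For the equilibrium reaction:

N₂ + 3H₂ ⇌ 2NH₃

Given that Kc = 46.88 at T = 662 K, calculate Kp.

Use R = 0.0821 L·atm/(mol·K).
K_p = 0.0159

Δn = (moles gaseous products) − (moles gaseous reactants) = -2
T = 662 K; RT = 0.0821 × 662 = 54.3502
Kp = Kc·(RT)^Δn = 46.88 × (54.3502)^-2 = 46.88 × 0.00033853 = 0.0159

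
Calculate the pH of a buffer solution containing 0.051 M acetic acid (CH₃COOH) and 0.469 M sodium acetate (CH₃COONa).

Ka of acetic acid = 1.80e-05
pH = 5.71

pKa = -log(1.80e-05) = 4.74. pH = pKa + log([A⁻]/[HA]) = 4.74 + log(0.469/0.051)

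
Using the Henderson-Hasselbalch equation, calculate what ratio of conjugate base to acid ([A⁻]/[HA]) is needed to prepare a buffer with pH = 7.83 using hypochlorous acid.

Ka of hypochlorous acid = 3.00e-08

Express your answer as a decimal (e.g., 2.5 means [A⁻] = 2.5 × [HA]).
[A⁻]/[HA] = 2.028

pKa = −log(3.00e-08) = 7.5229. pH = pKa + log([A⁻]/[HA]). 7.83 = 7.5229 + log(ratio). log(ratio) = 7.83 − 7.5229 = 0.3071. ratio = 10^(0.3071) = 2.028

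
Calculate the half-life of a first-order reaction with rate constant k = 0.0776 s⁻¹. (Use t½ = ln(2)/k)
8.93 s

t½ = ln(2)/k = 0.6931/0.0776 = 8.93 s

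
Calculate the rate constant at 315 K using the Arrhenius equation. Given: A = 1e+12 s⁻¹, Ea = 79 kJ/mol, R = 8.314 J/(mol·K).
7.93e-02 s⁻¹

k = A·exp(-Ea/(R·T)) = 1e+12·exp(-79000/(8.314·315)) = 1e+12·exp(-30.1652) = 1e+12·7.9325e-14 = 7.93e-02 s⁻¹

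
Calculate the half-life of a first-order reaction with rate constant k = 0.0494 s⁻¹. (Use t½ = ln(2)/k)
14.03 s

t½ = ln(2)/k = 0.6931/0.0494 = 14.03 s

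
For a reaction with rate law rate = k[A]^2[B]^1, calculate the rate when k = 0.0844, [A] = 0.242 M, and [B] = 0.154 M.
0.0007612 M/s

rate = k·[A]^2·[B]^1 = 0.0844·(0.242)^2·(0.154)^1 = 0.0844·0.058564·0.154 = 0.0007612 M/s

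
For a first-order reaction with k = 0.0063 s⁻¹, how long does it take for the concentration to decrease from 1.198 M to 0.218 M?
270.46 s

From ln[A] = ln[A]₀ - k·t: t = ln([A]₀/[A])/k = ln(1.198/0.218)/0.0063 = ln(5.4954)/0.0063 = 1.7039/0.0063 = 270.46 s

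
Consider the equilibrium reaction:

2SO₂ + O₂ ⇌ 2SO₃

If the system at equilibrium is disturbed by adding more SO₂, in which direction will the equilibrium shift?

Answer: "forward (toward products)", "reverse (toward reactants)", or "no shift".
forward (toward products)

Apply Le Chatelier's principle: system shifts to counteract the change.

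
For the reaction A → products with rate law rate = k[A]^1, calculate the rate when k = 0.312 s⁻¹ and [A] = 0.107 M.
0.03338 M/s

rate = k·[A]^1 = 0.312·(0.107)^1 = 0.312·0.107 = 0.03338 M/s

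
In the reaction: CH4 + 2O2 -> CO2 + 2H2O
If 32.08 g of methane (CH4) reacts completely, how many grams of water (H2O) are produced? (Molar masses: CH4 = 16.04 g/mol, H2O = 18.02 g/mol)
Moles of CH4 = 32.08 g ÷ 16.04 g/mol = 2 mol
Mole ratio: 2 mol H2O / 1 mol CH4
Moles of H2O = 2 × (2/1) = 4 mol
Mass of H2O = 4 mol × 18.02 g/mol = 72.08 g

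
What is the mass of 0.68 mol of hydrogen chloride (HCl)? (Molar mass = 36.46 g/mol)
Mass = 0.68 mol × 36.46 g/mol = 24.79 g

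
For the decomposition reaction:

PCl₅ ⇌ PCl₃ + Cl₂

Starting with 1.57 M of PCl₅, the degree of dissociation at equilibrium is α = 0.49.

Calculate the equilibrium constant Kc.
K_c = 0.7391

x = α·[A]₀ = 0.49 × 1.57 = 0.7693 M dissociated.
At eq: [PCl₅] = 1.57 − 0.7693 = 0.8007 M; [PCl₃] = [Cl₂] = x = 0.7693 M.
Kc = [PCl₃][Cl₂]/[PCl₅] = (0.7693)²/0.8007 = 0.7391.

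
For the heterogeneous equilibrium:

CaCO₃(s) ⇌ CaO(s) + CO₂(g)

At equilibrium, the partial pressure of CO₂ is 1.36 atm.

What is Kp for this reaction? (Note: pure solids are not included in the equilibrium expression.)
K_p = 1.36

Solids (CaCO₃, CaO) have activity 1 and are excluded.
Kp = P(CO₂) = 1.36.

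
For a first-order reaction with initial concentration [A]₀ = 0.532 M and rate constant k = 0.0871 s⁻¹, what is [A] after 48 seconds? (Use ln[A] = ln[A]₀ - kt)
0.0081 M

ln[A] = ln[A]₀ - k·t = ln(0.532) - (0.0871)·(48) = -0.6311 - 4.1808 = -4.8119
[A] = e^(-4.8119) = 0.0081 M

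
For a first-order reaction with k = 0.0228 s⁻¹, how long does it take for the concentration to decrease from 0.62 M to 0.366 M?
23.12 s

From ln[A] = ln[A]₀ - k·t: t = ln([A]₀/[A])/k = ln(0.62/0.366)/0.0228 = ln(1.6940)/0.0228 = 0.5271/0.0228 = 23.12 s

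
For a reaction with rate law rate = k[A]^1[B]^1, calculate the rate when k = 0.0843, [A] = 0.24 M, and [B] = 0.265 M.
0.005361 M/s

rate = k·[A]^1·[B]^1 = 0.0843·(0.24)^1·(0.265)^1 = 0.0843·0.24·0.265 = 0.005361 M/s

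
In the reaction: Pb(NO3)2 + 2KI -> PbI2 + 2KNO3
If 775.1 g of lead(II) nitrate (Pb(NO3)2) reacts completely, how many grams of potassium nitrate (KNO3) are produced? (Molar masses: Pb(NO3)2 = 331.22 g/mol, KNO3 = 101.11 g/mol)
Moles of Pb(NO3)2 = 775.1 g ÷ 331.22 g/mol = 2.34014 mol
Mole ratio: 2 mol KNO3 / 1 mol Pb(NO3)2
Moles of KNO3 = 2.34014 × (2/1) = 4.68027 mol
Mass of KNO3 = 4.68027 mol × 101.11 g/mol = 473.2 g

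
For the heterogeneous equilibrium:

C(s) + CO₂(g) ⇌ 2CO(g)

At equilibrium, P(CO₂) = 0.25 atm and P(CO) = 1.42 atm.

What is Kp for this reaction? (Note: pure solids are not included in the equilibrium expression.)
K_p = 8.066

Solid C is excluded.
Kp = P(CO)²/P(CO₂) = (1.42)²/0.25 = 2.016/0.25 = 8.066.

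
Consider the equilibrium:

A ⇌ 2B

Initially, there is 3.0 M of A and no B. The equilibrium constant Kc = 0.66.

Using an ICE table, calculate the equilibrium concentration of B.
[B] = 1.252 M

ICE: [A] = 3.0 − x, [B] = 2x.
Kc = (2x)²/(3.0 − x) = 0.66 ⇒ 4x² + 0.66x − 1.98 = 0.
x = (−0.66 + √(0.66² + 4·4·1.98))/(2·4) = (−0.66 + √32.116)/8 = 0.62588.
[B] = 2x = 1.252 M.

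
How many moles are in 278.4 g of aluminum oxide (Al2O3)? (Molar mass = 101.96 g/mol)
Moles = 278.4 g ÷ 101.96 g/mol = 2.73 mol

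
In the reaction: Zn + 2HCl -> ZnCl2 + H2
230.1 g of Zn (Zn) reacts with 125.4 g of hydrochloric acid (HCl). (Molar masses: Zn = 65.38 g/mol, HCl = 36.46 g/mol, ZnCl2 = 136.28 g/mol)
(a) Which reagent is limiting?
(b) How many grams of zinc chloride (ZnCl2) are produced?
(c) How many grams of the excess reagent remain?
(a) HCl, (b) 234.4 g, (c) 117.7 g

Moles of Zn = 230.1 g ÷ 65.38 g/mol = 3.51942 mol
Moles of HCl = 125.4 g ÷ 36.46 g/mol = 3.43939 mol
Moles ÷ coefficient: Zn: 3.51942/1 = 3.519, HCl: 3.43939/2 = 1.72
(a) HCl has the smaller value, so HCl is the limiting reagent.
(b) Moles of ZnCl2 = 3.43939 mol HCl × (1/2) = 1.71969 mol; mass = 1.71969 mol × 136.28 g/mol = 234.4 g
(c) Zn consumed = 3.43939 × (1/2) = 1.71969 mol; remaining = 3.51942 − 1.71969 = 1.79973 mol; mass = 1.79973 mol × 65.38 g/mol = 117.7 g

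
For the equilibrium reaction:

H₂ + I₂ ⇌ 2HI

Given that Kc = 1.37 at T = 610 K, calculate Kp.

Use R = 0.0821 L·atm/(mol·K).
K_p = 1.3700

Δn = (moles gaseous products) − (moles gaseous reactants) = 0
T = 610 K; RT = 0.0821 × 610 = 50.081
Kp = Kc·(RT)^Δn = 1.37 × (50.081)^0 = 1.37 × 1 = 1.3700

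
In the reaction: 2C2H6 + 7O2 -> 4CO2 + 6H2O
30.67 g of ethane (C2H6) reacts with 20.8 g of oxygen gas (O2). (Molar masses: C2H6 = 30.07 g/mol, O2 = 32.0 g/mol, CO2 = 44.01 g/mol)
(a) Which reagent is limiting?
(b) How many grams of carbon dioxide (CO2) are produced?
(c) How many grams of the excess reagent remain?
(a) O2, (b) 16.35 g, (c) 25.09 g

Moles of C2H6 = 30.67 g ÷ 30.07 g/mol = 1.01995 mol
Moles of O2 = 20.8 g ÷ 32.0 g/mol = 0.65 mol
Moles ÷ coefficient: C2H6: 1.01995/2 = 0.51, O2: 0.65/7 = 0.09286
(a) O2 has the smaller value, so O2 is the limiting reagent.
(b) Moles of CO2 = 0.65 mol O2 × (4/7) = 0.371429 mol; mass = 0.371429 mol × 44.01 g/mol = 16.35 g
(c) C2H6 consumed = 0.65 × (2/7) = 0.185714 mol; remaining = 1.01995 − 0.185714 = 0.834239 mol; mass = 0.834239 mol × 30.07 g/mol = 25.09 g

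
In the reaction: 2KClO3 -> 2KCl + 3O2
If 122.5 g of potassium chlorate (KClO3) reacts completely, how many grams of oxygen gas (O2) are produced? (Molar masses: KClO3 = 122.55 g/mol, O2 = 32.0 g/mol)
Moles of KClO3 = 122.5 g ÷ 122.55 g/mol = 0.999592 mol
Mole ratio: 3 mol O2 / 2 mol KClO3
Moles of O2 = 0.999592 × (3/2) = 1.49939 mol
Mass of O2 = 1.49939 mol × 32.0 g/mol = 47.98 g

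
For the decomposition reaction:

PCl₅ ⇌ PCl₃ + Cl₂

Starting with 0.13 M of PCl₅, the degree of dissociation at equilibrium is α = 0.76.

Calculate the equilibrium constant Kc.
K_c = 0.3129

x = α·[A]₀ = 0.76 × 0.13 = 0.0988 M dissociated.
At eq: [PCl₅] = 0.13 − 0.0988 = 0.0312 M; [PCl₃] = [Cl₂] = x = 0.0988 M.
Kc = [PCl₃][Cl₂]/[PCl₅] = (0.0988)²/0.0312 = 0.3129.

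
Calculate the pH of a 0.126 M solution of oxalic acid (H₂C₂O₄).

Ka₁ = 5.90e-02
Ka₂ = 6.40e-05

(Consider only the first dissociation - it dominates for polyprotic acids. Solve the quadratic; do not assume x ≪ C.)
pH = 1.21

x² + Ka₁·x − Ka₁·C = 0 with Ka₁ = 5.90e-02, C = 0.126.
x = (−Ka₁ + √(Ka₁² + 4·Ka₁·C))/2 = 6.1628e-02 M, so pH = 1.21.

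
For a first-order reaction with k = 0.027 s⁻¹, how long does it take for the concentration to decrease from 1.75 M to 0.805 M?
28.76 s

From ln[A] = ln[A]₀ - k·t: t = ln([A]₀/[A])/k = ln(1.75/0.805)/0.027 = ln(2.1739)/0.027 = 0.7765/0.027 = 28.76 s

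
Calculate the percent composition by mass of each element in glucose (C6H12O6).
C: 40.00%, H: 6.71%, O: 53.29%

Molar mass of C6H12O6 = 180.16 g/mol
% C = (6 × 12.01) / 180.16 × 100% = 72.06 / 180.16 × 100% = 40.00%
% H = (12 × 1.008) / 180.16 × 100% = 12.096 / 180.16 × 100% = 6.71%
% O = (6 × 16.0) / 180.16 × 100% = 96 / 180.16 × 100% = 53.29%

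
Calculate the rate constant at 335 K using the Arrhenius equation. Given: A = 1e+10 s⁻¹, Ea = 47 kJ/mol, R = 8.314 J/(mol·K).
4.69e+02 s⁻¹

k = A·exp(-Ea/(R·T)) = 1e+10·exp(-47000/(8.314·335)) = 1e+10·exp(-16.8750) = 1e+10·4.6913e-08 = 4.69e+02 s⁻¹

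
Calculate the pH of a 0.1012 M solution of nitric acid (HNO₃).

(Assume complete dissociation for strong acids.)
pH = 0.99

[H⁺] = 0.1012 M for strong acid. pH = -log[H⁺] = -log(0.1012)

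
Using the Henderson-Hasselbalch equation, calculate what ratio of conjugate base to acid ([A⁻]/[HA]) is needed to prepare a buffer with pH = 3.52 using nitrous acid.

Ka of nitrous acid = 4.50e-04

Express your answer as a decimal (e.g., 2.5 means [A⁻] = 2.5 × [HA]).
[A⁻]/[HA] = 1.490

pKa = −log(4.50e-04) = 3.3468. pH = pKa + log([A⁻]/[HA]). 3.52 = 3.3468 + log(ratio). log(ratio) = 3.52 − 3.3468 = 0.1732. ratio = 10^(0.1732) = 1.490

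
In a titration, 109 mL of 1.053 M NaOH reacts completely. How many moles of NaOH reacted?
Moles = Molarity × Volume (L)
Moles = 1.053 M × 0.109 L = 0.1148 mol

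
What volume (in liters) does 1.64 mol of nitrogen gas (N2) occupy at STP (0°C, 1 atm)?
At STP, 1 mol of gas occupies 22.4 L
Volume = 1.64 mol × 22.4 L/mol = 36.74 L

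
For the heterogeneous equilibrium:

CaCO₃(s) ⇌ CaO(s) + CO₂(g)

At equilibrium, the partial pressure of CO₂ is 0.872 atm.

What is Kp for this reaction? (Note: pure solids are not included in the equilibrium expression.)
K_p = 0.872

Solids (CaCO₃, CaO) have activity 1 and are excluded.
Kp = P(CO₂) = 0.872.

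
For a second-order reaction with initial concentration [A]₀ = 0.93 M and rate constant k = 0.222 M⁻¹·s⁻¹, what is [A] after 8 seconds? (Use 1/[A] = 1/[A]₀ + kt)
0.3507 M

1/[A] = 1/[A]₀ + k·t = 1/0.93 + (0.222)·(8) = 1.0753 + 1.7760 = 2.8513
[A] = 1/2.8513 = 0.3507 M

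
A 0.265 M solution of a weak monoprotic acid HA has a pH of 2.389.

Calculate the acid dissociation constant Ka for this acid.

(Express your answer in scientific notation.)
K_a = 6.39e-05

[H⁺] = 10^(−pH) = 10^(−2.389) = 4.083e-03 M. For HA ⇌ H⁺ + A⁻, Ka = x²/(C − x) = (4.083e-03)²/(0.265 − 4.083e-03) = 6.39e-05.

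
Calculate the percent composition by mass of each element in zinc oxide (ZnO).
Zn: 80.34%, O: 19.66%

Molar mass of ZnO = 81.38 g/mol
% Zn = (1 × 65.38) / 81.38 × 100% = 65.38 / 81.38 × 100% = 80.34%
% O = (1 × 16.0) / 81.38 × 100% = 16 / 81.38 × 100% = 19.66%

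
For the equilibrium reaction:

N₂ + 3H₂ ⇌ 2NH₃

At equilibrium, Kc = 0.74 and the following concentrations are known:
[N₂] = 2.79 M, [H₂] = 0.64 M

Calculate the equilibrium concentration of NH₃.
[NH₃] = 0.7357 M

Kc = ([NH₃]^2) / ([N₂] × [H₂]^3) = 0.74
[NH₃]^2 = Kc · (reactant terms)/(other product terms) = 0.74 · 0.73138 / 1 = 0.54122
[NH₃] = (0.54122)^(1/2) = 0.7357 M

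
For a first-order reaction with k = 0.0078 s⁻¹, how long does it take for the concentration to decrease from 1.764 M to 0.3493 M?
207.62 s

From ln[A] = ln[A]₀ - k·t: t = ln([A]₀/[A])/k = ln(1.764/0.3493)/0.0078 = ln(5.0501)/0.0078 = 1.6194/0.0078 = 207.62 s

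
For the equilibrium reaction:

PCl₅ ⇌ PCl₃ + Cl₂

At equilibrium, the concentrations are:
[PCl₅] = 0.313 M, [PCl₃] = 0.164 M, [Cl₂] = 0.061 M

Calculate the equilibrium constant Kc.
K_c = 0.0320

Kc = ([PCl₃] × [Cl₂]) / ([PCl₅])
   = ((0.164)·(0.061)) / ((0.313))
   = 0.010004 / 0.313 = 0.0320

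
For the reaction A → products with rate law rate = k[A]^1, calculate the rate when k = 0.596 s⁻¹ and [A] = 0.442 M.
0.2634 M/s

rate = k·[A]^1 = 0.596·(0.442)^1 = 0.596·0.442 = 0.2634 M/s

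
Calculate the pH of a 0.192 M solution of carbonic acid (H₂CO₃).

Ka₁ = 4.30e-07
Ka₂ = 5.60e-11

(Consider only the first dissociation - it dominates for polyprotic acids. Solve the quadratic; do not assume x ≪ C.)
pH = 3.54

x² + Ka₁·x − Ka₁·C = 0 with Ka₁ = 4.30e-07, C = 0.192.
x = (−Ka₁ + √(Ka₁² + 4·Ka₁·C))/2 = 2.8712e-04 M, so pH = 3.54.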